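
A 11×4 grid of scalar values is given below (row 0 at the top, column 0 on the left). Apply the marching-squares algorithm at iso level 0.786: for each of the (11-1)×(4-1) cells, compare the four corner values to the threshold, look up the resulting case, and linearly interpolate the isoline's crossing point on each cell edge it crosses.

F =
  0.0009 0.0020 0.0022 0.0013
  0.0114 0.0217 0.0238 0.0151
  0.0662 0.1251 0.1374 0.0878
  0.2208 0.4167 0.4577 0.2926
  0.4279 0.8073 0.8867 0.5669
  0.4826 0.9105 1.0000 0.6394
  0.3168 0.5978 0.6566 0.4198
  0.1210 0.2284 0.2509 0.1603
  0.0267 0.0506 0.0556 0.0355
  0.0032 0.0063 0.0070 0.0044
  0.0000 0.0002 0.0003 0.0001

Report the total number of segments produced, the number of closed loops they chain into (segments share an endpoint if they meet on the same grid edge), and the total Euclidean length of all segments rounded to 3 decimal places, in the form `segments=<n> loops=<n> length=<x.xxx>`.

cell (3,0): code 0100 → (3.945,1.000)–(4.000,0.944)
cell (3,1): code 1100 → (3.765,2.000)–(3.945,1.000)
cell (3,2): code 1000 → (4.000,2.315)–(3.765,2.000)
cell (4,0): code 0110 → (4.000,0.944)–(5.000,0.709)
cell (4,2): code 1001 → (5.000,2.593)–(4.000,2.315)
cell (5,0): code 0010 → (5.000,0.709)–(5.398,1.000)
cell (5,1): code 0011 → (5.398,1.000)–(5.623,2.000)
cell (5,2): code 0001 → (5.623,2.000)–(5.000,2.593)
total: 8 segments, chained into 1 closed loop(s), length Σ = 5.931079

segments=8 loops=1 length=5.931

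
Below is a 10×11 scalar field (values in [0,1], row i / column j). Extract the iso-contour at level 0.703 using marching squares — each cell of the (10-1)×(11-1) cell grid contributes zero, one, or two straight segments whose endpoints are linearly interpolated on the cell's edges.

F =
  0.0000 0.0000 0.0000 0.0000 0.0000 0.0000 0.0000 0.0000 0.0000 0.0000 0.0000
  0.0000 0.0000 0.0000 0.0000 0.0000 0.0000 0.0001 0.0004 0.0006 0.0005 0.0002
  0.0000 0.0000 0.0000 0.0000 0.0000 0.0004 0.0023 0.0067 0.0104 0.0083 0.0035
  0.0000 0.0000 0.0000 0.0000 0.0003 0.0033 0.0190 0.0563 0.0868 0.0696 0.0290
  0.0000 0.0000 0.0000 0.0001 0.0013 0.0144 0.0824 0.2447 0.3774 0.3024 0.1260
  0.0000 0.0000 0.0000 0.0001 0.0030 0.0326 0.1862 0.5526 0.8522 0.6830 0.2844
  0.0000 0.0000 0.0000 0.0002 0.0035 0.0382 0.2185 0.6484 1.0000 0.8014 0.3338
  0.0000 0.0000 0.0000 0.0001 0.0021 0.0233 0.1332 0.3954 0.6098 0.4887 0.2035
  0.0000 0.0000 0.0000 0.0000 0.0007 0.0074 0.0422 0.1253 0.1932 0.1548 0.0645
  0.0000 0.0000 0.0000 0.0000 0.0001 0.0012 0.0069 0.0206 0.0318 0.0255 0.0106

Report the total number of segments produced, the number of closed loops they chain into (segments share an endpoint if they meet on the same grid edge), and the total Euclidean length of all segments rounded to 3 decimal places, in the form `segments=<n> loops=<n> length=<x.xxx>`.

cell (4,7): code 0100 → (4.686,8.000)–(5.000,7.502)
cell (4,8): code 1000 → (5.000,8.882)–(4.686,8.000)
cell (5,7): code 0110 → (5.000,7.502)–(6.000,7.155)
cell (5,8): code 1101 → (5.169,9.000)–(5.000,8.882)
cell (5,9): code 1000 → (6.000,9.210)–(5.169,9.000)
cell (6,7): code 0010 → (6.000,7.155)–(6.761,8.000)
cell (6,8): code 0011 → (6.761,8.000)–(6.315,9.000)
cell (6,9): code 0001 → (6.315,9.000)–(6.000,9.210)
total: 8 segments, chained into 1 closed loop(s), length Σ = 6.257593

segments=8 loops=1 length=6.258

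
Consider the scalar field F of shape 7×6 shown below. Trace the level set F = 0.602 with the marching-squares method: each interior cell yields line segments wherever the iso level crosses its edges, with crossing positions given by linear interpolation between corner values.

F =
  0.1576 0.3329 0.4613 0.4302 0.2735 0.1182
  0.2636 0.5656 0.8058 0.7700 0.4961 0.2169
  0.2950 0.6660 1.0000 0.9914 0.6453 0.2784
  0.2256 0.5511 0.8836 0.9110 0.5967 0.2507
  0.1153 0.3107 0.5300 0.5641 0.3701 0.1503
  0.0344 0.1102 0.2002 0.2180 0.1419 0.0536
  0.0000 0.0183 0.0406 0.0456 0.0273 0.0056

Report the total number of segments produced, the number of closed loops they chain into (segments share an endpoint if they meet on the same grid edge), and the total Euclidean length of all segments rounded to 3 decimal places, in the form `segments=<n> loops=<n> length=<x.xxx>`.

segments=14 loops=1 length=10.556

cell (0,1): code 0100 → (0.408,2.000)–(1.000,1.152)
cell (0,2): code 1100 → (0.506,3.000)–(0.408,2.000)
cell (0,3): code 1000 → (1.000,3.613)–(0.506,3.000)
cell (1,0): code 0100 → (1.363,1.000)–(2.000,0.827)
cell (1,1): code 1110 → (1.000,1.152)–(1.363,1.000)
cell (1,3): code 1101 → (1.710,4.000)–(1.000,3.613)
cell (1,4): code 1000 → (2.000,4.118)–(1.710,4.000)
cell (2,0): code 0010 → (2.000,0.827)–(2.557,1.000)
cell (2,1): code 0111 → (2.557,1.000)–(3.000,1.153)
cell (2,3): code 1011 → (3.000,3.983)–(2.891,4.000)
cell (2,4): code 0001 → (2.891,4.000)–(2.000,4.118)
cell (3,1): code 0010 → (3.000,1.153)–(3.796,2.000)
cell (3,2): code 0011 → (3.796,2.000)–(3.891,3.000)
cell (3,3): code 0001 → (3.891,3.000)–(3.000,3.983)
total: 14 segments, chained into 1 closed loop(s), length Σ = 10.556249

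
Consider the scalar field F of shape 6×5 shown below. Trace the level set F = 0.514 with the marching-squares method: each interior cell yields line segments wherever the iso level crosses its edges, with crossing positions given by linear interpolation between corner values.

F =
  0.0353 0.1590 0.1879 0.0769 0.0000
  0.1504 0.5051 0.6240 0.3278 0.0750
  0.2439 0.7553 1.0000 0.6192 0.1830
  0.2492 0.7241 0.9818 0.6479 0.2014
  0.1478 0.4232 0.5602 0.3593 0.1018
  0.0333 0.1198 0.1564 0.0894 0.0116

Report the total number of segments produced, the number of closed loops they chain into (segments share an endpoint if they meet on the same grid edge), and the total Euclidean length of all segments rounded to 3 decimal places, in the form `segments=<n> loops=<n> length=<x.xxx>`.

cell (0,1): code 0100 → (0.748,2.000)–(1.000,1.075)
cell (0,2): code 1000 → (1.000,2.371)–(0.748,2.000)
cell (1,0): code 0100 → (1.036,1.000)–(2.000,0.528)
cell (1,1): code 1110 → (1.000,1.075)–(1.036,1.000)
cell (1,2): code 1101 → (1.639,3.000)–(1.000,2.371)
cell (1,3): code 1000 → (2.000,3.241)–(1.639,3.000)
cell (2,0): code 0110 → (2.000,0.528)–(3.000,0.558)
cell (2,3): code 1001 → (3.000,3.300)–(2.000,3.241)
cell (3,0): code 0010 → (3.000,0.558)–(3.698,1.000)
cell (3,1): code 0111 → (3.698,1.000)–(4.000,1.663)
cell (3,2): code 1011 → (4.000,2.230)–(3.464,3.000)
cell (3,3): code 0001 → (3.464,3.000)–(3.000,3.300)
cell (4,1): code 0010 → (4.000,1.663)–(4.114,2.000)
cell (4,2): code 0001 → (4.114,2.000)–(4.000,2.230)
total: 14 segments, chained into 1 closed loop(s), length Σ = 9.555550

segments=14 loops=1 length=9.556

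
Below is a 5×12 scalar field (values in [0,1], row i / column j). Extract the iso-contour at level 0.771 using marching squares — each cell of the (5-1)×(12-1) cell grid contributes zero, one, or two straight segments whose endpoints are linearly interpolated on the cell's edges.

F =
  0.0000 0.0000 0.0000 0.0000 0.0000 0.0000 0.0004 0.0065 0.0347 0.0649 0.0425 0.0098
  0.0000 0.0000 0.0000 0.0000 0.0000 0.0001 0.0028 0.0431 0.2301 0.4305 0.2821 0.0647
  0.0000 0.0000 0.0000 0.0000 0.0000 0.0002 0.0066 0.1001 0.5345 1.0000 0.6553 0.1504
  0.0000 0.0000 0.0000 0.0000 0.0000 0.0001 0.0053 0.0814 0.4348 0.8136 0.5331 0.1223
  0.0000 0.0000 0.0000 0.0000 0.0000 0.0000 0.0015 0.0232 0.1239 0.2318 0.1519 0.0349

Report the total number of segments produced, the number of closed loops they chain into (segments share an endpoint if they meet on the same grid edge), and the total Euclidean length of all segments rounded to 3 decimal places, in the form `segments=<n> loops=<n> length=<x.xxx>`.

cell (1,8): code 0100 → (1.598,9.000)–(2.000,8.508)
cell (1,9): code 1000 → (2.000,9.664)–(1.598,9.000)
cell (2,8): code 0110 → (2.000,8.508)–(3.000,8.888)
cell (2,9): code 1001 → (3.000,9.152)–(2.000,9.664)
cell (3,8): code 0010 → (3.000,8.888)–(3.073,9.000)
cell (3,9): code 0001 → (3.073,9.000)–(3.000,9.152)
total: 6 segments, chained into 1 closed loop(s), length Σ = 3.907982

segments=6 loops=1 length=3.908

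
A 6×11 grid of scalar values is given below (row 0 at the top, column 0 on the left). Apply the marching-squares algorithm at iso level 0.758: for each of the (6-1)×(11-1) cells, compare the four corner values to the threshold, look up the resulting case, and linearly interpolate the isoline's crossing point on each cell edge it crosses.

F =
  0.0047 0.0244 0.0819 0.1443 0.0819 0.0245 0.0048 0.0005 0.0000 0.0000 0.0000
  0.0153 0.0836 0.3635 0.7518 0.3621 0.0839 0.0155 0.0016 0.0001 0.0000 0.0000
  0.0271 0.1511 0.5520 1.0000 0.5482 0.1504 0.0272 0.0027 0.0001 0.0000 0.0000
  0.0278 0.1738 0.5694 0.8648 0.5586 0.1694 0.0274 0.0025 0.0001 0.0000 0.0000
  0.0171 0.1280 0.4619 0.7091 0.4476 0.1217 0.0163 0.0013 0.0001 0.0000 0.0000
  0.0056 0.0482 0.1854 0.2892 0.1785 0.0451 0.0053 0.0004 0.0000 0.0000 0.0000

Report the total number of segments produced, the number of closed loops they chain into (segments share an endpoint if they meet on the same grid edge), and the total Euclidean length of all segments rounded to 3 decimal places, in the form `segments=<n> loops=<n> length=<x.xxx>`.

segments=6 loops=1 length=5.805

cell (1,2): code 0100 → (1.025,3.000)–(2.000,2.460)
cell (1,3): code 1000 → (2.000,3.536)–(1.025,3.000)
cell (2,2): code 0110 → (2.000,2.460)–(3.000,2.638)
cell (2,3): code 1001 → (3.000,3.349)–(2.000,3.536)
cell (3,2): code 0010 → (3.000,2.638)–(3.686,3.000)
cell (3,3): code 0001 → (3.686,3.000)–(3.000,3.349)
total: 6 segments, chained into 1 closed loop(s), length Σ = 5.805156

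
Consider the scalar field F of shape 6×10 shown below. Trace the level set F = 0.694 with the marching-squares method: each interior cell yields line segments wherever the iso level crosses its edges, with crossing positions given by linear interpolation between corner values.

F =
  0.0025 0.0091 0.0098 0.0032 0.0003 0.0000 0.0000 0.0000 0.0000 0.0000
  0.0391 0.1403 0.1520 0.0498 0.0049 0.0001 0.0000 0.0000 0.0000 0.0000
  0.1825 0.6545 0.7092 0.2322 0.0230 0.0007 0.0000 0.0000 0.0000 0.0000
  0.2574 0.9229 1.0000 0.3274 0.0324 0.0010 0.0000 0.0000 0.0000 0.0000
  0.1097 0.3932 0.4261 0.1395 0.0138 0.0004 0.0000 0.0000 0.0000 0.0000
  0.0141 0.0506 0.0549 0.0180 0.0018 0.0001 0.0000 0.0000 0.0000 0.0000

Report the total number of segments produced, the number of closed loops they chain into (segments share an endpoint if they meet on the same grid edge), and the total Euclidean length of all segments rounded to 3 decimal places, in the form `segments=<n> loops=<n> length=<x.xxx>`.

cell (1,1): code 0100 → (1.973,2.000)–(2.000,1.722)
cell (1,2): code 1000 → (2.000,2.032)–(1.973,2.000)
cell (2,0): code 0100 → (2.147,1.000)–(3.000,0.656)
cell (2,1): code 1110 → (2.000,1.722)–(2.147,1.000)
cell (2,2): code 1001 → (3.000,2.455)–(2.000,2.032)
cell (3,0): code 0010 → (3.000,0.656)–(3.432,1.000)
cell (3,1): code 0011 → (3.432,1.000)–(3.533,2.000)
cell (3,2): code 0001 → (3.533,2.000)–(3.000,2.455)
total: 8 segments, chained into 1 closed loop(s), length Σ = 5.321833

segments=8 loops=1 length=5.322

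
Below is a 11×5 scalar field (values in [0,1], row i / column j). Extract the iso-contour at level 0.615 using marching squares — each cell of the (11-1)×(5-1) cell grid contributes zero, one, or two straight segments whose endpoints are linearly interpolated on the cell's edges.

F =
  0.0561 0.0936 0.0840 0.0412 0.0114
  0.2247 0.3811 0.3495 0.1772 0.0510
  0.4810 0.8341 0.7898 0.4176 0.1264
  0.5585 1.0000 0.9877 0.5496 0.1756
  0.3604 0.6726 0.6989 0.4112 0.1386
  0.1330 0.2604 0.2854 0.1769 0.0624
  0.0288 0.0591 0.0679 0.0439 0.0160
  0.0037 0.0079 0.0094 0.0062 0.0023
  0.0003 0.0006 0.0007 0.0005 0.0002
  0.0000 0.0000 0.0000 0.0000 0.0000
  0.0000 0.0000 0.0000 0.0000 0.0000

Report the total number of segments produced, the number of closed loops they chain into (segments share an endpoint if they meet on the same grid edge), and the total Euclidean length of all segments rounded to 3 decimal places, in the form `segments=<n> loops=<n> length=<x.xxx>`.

segments=10 loops=1 length=8.455

cell (1,0): code 0100 → (1.516,1.000)–(2.000,0.379)
cell (1,1): code 1100 → (1.603,2.000)–(1.516,1.000)
cell (1,2): code 1000 → (2.000,2.470)–(1.603,2.000)
cell (2,0): code 0110 → (2.000,0.379)–(3.000,0.128)
cell (2,2): code 1001 → (3.000,2.851)–(2.000,2.470)
cell (3,0): code 0110 → (3.000,0.128)–(4.000,0.816)
cell (3,2): code 1001 → (4.000,2.292)–(3.000,2.851)
cell (4,0): code 0010 → (4.000,0.816)–(4.140,1.000)
cell (4,1): code 0011 → (4.140,1.000)–(4.203,2.000)
cell (4,2): code 0001 → (4.203,2.000)–(4.000,2.292)
total: 10 segments, chained into 1 closed loop(s), length Σ = 8.454671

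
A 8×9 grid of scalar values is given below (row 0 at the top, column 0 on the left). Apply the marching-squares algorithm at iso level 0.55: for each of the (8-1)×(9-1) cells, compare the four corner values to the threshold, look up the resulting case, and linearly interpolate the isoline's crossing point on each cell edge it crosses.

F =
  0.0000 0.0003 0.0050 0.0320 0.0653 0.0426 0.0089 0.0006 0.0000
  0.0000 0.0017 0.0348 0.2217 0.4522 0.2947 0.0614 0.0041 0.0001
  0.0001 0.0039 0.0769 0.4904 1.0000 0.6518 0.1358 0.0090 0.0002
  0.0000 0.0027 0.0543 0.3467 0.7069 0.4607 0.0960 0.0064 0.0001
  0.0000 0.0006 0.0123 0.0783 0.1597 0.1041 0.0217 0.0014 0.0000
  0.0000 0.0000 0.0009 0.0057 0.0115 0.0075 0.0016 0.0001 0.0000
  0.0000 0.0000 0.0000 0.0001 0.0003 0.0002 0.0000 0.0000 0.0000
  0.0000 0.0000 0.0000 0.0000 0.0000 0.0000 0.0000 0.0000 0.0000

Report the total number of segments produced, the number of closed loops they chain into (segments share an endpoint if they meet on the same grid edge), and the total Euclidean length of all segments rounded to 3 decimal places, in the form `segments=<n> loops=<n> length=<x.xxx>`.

segments=8 loops=1 length=6.163

cell (1,3): code 0100 → (1.179,4.000)–(2.000,3.117)
cell (1,4): code 1100 → (1.715,5.000)–(1.179,4.000)
cell (1,5): code 1000 → (2.000,5.197)–(1.715,5.000)
cell (2,3): code 0110 → (2.000,3.117)–(3.000,3.564)
cell (2,4): code 1011 → (3.000,4.637)–(2.533,5.000)
cell (2,5): code 0001 → (2.533,5.000)–(2.000,5.197)
cell (3,3): code 0010 → (3.000,3.564)–(3.287,4.000)
cell (3,4): code 0001 → (3.287,4.000)–(3.000,4.637)
total: 8 segments, chained into 1 closed loop(s), length Σ = 6.162985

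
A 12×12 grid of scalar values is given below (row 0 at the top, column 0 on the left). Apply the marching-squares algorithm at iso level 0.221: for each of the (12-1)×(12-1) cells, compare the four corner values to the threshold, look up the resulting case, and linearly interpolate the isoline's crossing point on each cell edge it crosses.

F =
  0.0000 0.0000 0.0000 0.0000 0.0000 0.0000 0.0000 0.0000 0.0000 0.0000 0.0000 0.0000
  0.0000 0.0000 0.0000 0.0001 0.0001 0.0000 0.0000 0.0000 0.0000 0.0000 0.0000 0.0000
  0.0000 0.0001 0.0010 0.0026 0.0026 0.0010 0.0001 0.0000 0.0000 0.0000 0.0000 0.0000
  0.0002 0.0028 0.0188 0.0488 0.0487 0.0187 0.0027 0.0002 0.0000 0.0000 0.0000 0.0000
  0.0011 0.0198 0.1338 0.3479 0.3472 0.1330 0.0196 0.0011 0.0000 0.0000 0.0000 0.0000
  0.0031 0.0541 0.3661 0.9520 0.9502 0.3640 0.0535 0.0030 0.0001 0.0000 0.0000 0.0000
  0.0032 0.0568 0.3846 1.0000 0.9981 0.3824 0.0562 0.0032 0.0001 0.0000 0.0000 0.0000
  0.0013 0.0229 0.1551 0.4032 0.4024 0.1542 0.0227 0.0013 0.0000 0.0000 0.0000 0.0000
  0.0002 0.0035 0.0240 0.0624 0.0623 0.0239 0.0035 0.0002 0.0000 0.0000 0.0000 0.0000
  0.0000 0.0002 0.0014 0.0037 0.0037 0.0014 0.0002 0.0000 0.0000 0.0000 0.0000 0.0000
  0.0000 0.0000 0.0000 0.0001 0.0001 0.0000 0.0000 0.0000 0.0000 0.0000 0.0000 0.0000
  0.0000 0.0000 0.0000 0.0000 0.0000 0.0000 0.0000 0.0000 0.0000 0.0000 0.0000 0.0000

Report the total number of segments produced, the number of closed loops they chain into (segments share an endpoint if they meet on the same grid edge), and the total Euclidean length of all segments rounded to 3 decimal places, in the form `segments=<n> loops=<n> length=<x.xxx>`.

segments=16 loops=1 length=12.455

cell (3,2): code 0100 → (3.576,3.000)–(4.000,2.407)
cell (3,3): code 1100 → (3.577,4.000)–(3.576,3.000)
cell (3,4): code 1000 → (4.000,4.589)–(3.577,4.000)
cell (4,1): code 0100 → (4.375,2.000)–(5.000,1.535)
cell (4,2): code 1110 → (4.000,2.407)–(4.375,2.000)
cell (4,4): code 1101 → (4.381,5.000)–(4.000,4.589)
cell (4,5): code 1000 → (5.000,5.461)–(4.381,5.000)
cell (5,1): code 0110 → (5.000,1.535)–(6.000,1.501)
cell (5,5): code 1001 → (6.000,5.495)–(5.000,5.461)
cell (6,1): code 0010 → (6.000,1.501)–(6.713,2.000)
cell (6,2): code 0111 → (6.713,2.000)–(7.000,2.266)
cell (6,4): code 1011 → (7.000,4.731)–(6.707,5.000)
cell (6,5): code 0001 → (6.707,5.000)–(6.000,5.495)
cell (7,2): code 0010 → (7.000,2.266)–(7.535,3.000)
cell (7,3): code 0011 → (7.535,3.000)–(7.533,4.000)
cell (7,4): code 0001 → (7.533,4.000)–(7.000,4.731)
total: 16 segments, chained into 1 closed loop(s), length Σ = 12.455053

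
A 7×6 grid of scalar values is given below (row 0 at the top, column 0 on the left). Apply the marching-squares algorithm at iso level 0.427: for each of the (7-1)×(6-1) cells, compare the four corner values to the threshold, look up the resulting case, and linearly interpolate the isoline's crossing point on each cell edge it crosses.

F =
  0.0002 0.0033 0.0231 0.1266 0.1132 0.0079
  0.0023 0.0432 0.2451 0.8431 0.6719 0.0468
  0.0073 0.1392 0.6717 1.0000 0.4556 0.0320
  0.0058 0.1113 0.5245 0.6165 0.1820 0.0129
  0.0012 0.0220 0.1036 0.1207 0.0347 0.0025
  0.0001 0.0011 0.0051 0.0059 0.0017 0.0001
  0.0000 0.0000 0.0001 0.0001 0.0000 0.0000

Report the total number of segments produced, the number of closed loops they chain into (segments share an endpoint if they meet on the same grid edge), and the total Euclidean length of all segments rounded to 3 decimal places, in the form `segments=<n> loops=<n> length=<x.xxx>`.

segments=12 loops=1 length=8.944

cell (0,2): code 0100 → (0.419,3.000)–(1.000,2.304)
cell (0,3): code 1100 → (0.562,4.000)–(0.419,3.000)
cell (0,4): code 1000 → (1.000,4.392)–(0.562,4.000)
cell (1,1): code 0100 → (1.426,2.000)–(2.000,1.540)
cell (1,2): code 1110 → (1.000,2.304)–(1.426,2.000)
cell (1,4): code 1001 → (2.000,4.068)–(1.000,4.392)
cell (2,1): code 0110 → (2.000,1.540)–(3.000,1.764)
cell (2,3): code 1011 → (3.000,3.436)–(2.105,4.000)
cell (2,4): code 0001 → (2.105,4.000)–(2.000,4.068)
cell (3,1): code 0010 → (3.000,1.764)–(3.232,2.000)
cell (3,2): code 0011 → (3.232,2.000)–(3.382,3.000)
cell (3,3): code 0001 → (3.382,3.000)–(3.000,3.436)
total: 12 segments, chained into 1 closed loop(s), length Σ = 8.943508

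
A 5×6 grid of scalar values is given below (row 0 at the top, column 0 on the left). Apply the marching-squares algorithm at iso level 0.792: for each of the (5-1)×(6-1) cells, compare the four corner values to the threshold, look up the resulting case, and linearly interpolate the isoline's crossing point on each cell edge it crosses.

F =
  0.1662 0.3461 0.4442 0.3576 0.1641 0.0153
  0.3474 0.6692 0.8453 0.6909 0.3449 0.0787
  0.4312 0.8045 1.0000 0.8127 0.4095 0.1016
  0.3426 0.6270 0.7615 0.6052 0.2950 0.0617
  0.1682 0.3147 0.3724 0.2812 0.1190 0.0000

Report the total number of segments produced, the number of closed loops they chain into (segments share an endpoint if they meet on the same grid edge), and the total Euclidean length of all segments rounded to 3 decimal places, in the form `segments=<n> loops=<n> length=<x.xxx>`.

cell (0,1): code 0100 → (0.867,2.000)–(1.000,1.697)
cell (0,2): code 1000 → (1.000,2.345)–(0.867,2.000)
cell (1,0): code 0100 → (1.908,1.000)–(2.000,0.967)
cell (1,1): code 1110 → (1.000,1.697)–(1.908,1.000)
cell (1,2): code 1101 → (1.830,3.000)–(1.000,2.345)
cell (1,3): code 1000 → (2.000,3.051)–(1.830,3.000)
cell (2,0): code 0010 → (2.000,0.967)–(2.070,1.000)
cell (2,1): code 0011 → (2.070,1.000)–(2.872,2.000)
cell (2,2): code 0011 → (2.872,2.000)–(2.100,3.000)
cell (2,3): code 0001 → (2.100,3.000)–(2.000,3.051)
total: 10 segments, chained into 1 closed loop(s), length Σ = 5.913454

segments=10 loops=1 length=5.913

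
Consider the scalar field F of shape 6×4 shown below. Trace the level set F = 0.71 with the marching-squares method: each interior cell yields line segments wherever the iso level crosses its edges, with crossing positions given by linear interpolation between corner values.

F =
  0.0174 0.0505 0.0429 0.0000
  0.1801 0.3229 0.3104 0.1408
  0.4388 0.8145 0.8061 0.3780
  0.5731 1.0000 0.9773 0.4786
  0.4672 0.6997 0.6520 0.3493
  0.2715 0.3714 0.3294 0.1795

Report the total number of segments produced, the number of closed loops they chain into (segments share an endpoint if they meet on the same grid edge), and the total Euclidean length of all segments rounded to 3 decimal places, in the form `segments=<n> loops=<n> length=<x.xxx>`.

segments=8 loops=1 length=6.944

cell (1,0): code 0100 → (1.787,1.000)–(2.000,0.722)
cell (1,1): code 1100 → (1.806,2.000)–(1.787,1.000)
cell (1,2): code 1000 → (2.000,2.224)–(1.806,2.000)
cell (2,0): code 0110 → (2.000,0.722)–(3.000,0.321)
cell (2,2): code 1001 → (3.000,2.536)–(2.000,2.224)
cell (3,0): code 0010 → (3.000,0.321)–(3.966,1.000)
cell (3,1): code 0011 → (3.966,1.000)–(3.822,2.000)
cell (3,2): code 0001 → (3.822,2.000)–(3.000,2.536)
total: 8 segments, chained into 1 closed loop(s), length Σ = 6.943798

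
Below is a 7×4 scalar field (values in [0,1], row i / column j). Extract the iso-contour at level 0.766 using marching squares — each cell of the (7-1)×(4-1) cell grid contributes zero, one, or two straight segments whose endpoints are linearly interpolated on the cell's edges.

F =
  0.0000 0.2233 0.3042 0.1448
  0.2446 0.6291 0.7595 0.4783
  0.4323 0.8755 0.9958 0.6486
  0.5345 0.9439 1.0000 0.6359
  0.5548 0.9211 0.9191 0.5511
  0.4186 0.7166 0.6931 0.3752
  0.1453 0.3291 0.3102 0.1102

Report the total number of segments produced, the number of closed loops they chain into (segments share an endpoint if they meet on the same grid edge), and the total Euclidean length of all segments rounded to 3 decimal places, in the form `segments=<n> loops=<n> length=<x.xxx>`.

cell (1,0): code 0100 → (1.556,1.000)–(2.000,0.753)
cell (1,1): code 1100 → (1.028,2.000)–(1.556,1.000)
cell (1,2): code 1000 → (2.000,2.662)–(1.028,2.000)
cell (2,0): code 0110 → (2.000,0.753)–(3.000,0.565)
cell (2,2): code 1001 → (3.000,2.643)–(2.000,2.662)
cell (3,0): code 0110 → (3.000,0.565)–(4.000,0.577)
cell (3,2): code 1001 → (4.000,2.416)–(3.000,2.643)
cell (4,0): code 0010 → (4.000,0.577)–(4.758,1.000)
cell (4,1): code 0011 → (4.758,1.000)–(4.677,2.000)
cell (4,2): code 0001 → (4.677,2.000)–(4.000,2.416)
total: 10 segments, chained into 1 closed loop(s), length Σ = 9.525607

segments=10 loops=1 length=9.526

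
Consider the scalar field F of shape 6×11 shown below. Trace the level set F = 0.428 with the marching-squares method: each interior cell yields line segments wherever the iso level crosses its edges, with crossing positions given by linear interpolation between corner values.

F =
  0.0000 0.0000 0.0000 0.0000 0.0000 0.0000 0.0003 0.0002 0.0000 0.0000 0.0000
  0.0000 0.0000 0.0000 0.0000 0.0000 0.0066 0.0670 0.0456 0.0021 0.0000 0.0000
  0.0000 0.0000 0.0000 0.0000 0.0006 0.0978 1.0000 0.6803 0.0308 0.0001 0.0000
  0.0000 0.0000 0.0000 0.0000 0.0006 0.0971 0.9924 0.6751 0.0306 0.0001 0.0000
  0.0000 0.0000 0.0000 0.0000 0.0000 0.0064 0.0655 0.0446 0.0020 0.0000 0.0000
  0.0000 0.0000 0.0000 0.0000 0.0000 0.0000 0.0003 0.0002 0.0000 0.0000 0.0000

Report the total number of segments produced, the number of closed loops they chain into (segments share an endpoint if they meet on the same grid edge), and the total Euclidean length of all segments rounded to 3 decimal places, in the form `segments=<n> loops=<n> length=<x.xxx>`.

cell (1,5): code 0100 → (1.387,6.000)–(2.000,5.366)
cell (1,6): code 1100 → (1.602,7.000)–(1.387,6.000)
cell (1,7): code 1000 → (2.000,7.388)–(1.602,7.000)
cell (2,5): code 0110 → (2.000,5.366)–(3.000,5.370)
cell (2,7): code 1001 → (3.000,7.383)–(2.000,7.388)
cell (3,5): code 0010 → (3.000,5.370)–(3.609,6.000)
cell (3,6): code 0011 → (3.609,6.000)–(3.392,7.000)
cell (3,7): code 0001 → (3.392,7.000)–(3.000,7.383)
total: 8 segments, chained into 1 closed loop(s), length Σ = 6.908723

segments=8 loops=1 length=6.909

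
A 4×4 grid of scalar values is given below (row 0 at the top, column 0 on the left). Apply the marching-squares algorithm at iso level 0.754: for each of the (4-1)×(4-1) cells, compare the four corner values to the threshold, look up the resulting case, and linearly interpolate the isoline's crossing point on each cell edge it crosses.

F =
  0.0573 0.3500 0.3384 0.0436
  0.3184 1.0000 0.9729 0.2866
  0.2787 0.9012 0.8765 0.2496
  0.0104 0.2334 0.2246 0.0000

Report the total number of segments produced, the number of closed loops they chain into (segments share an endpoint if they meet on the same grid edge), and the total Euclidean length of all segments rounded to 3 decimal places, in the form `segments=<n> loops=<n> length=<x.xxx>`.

cell (0,0): code 0100 → (0.622,1.000)–(1.000,0.639)
cell (0,1): code 1100 → (0.655,2.000)–(0.622,1.000)
cell (0,2): code 1000 → (1.000,2.319)–(0.655,2.000)
cell (1,0): code 0110 → (1.000,0.639)–(2.000,0.764)
cell (1,2): code 1001 → (2.000,2.195)–(1.000,2.319)
cell (2,0): code 0010 → (2.000,0.764)–(2.220,1.000)
cell (2,1): code 0011 → (2.220,1.000)–(2.188,2.000)
cell (2,2): code 0001 → (2.188,2.000)–(2.000,2.195)
total: 8 segments, chained into 1 closed loop(s), length Σ = 5.603587

segments=8 loops=1 length=5.604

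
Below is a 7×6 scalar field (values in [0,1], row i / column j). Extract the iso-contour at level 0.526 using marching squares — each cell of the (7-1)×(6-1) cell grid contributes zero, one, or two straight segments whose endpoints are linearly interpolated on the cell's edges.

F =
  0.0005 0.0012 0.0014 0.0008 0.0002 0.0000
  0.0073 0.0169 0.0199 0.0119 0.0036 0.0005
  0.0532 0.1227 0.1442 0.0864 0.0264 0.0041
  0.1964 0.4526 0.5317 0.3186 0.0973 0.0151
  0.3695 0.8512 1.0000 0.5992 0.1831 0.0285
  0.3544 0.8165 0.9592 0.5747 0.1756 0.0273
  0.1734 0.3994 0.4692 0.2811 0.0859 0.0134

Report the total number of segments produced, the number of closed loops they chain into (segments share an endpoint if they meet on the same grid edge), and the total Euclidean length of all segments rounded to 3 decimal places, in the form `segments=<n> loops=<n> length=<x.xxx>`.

segments=12 loops=1 length=9.041

cell (2,1): code 0100 → (2.985,2.000)–(3.000,1.928)
cell (2,2): code 1000 → (3.000,2.027)–(2.985,2.000)
cell (3,0): code 0100 → (3.184,1.000)–(4.000,0.325)
cell (3,1): code 1110 → (3.000,1.928)–(3.184,1.000)
cell (3,2): code 1101 → (3.739,3.000)–(3.000,2.027)
cell (3,3): code 1000 → (4.000,3.176)–(3.739,3.000)
cell (4,0): code 0110 → (4.000,0.325)–(5.000,0.371)
cell (4,3): code 1001 → (5.000,3.122)–(4.000,3.176)
cell (5,0): code 0010 → (5.000,0.371)–(5.696,1.000)
cell (5,1): code 0011 → (5.696,1.000)–(5.884,2.000)
cell (5,2): code 0011 → (5.884,2.000)–(5.166,3.000)
cell (5,3): code 0001 → (5.166,3.000)–(5.000,3.122)
total: 12 segments, chained into 1 closed loop(s), length Σ = 9.041129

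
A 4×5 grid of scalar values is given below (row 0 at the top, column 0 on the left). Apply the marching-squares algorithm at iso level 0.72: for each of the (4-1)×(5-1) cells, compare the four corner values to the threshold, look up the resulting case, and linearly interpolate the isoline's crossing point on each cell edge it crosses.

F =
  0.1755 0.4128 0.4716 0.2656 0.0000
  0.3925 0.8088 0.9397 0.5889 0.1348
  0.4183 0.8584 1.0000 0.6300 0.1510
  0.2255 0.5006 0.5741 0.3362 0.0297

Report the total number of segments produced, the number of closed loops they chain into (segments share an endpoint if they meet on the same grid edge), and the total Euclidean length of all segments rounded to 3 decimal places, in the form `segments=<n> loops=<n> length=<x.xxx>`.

cell (0,0): code 0100 → (0.776,1.000)–(1.000,0.787)
cell (0,1): code 1100 → (0.531,2.000)–(0.776,1.000)
cell (0,2): code 1000 → (1.000,2.626)–(0.531,2.000)
cell (1,0): code 0110 → (1.000,0.787)–(2.000,0.686)
cell (1,2): code 1001 → (2.000,2.757)–(1.000,2.626)
cell (2,0): code 0010 → (2.000,0.686)–(2.387,1.000)
cell (2,1): code 0011 → (2.387,1.000)–(2.657,2.000)
cell (2,2): code 0001 → (2.657,2.000)–(2.000,2.757)
total: 8 segments, chained into 1 closed loop(s), length Σ = 6.672233

segments=8 loops=1 length=6.672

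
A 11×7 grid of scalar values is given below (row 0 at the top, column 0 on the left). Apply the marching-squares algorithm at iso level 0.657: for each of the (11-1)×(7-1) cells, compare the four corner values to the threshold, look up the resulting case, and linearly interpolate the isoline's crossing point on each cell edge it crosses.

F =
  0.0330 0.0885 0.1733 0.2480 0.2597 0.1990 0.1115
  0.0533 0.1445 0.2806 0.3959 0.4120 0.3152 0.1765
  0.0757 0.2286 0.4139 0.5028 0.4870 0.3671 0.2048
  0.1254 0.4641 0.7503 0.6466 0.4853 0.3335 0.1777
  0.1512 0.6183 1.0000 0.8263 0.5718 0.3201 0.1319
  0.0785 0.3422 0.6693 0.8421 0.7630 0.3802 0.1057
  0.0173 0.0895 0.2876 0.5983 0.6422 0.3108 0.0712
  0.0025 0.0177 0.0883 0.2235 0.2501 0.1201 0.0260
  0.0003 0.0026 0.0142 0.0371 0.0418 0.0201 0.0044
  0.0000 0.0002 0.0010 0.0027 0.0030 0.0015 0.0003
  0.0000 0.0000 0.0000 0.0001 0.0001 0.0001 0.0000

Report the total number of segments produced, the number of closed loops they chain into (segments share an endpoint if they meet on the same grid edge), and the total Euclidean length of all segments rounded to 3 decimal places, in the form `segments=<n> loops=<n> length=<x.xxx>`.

cell (2,1): code 0100 → (2.723,2.000)–(3.000,1.674)
cell (2,2): code 1000 → (3.000,2.900)–(2.723,2.000)
cell (3,1): code 0110 → (3.000,1.674)–(4.000,1.101)
cell (3,2): code 1101 → (3.058,3.000)–(3.000,2.900)
cell (3,3): code 1000 → (4.000,3.665)–(3.058,3.000)
cell (4,1): code 0110 → (4.000,1.101)–(5.000,1.962)
cell (4,3): code 1101 → (4.446,4.000)–(4.000,3.665)
cell (4,4): code 1000 → (5.000,4.277)–(4.446,4.000)
cell (5,1): code 0010 → (5.000,1.962)–(5.032,2.000)
cell (5,2): code 0011 → (5.032,2.000)–(5.759,3.000)
cell (5,3): code 0011 → (5.759,3.000)–(5.877,4.000)
cell (5,4): code 0001 → (5.877,4.000)–(5.000,4.277)
total: 12 segments, chained into 1 closed loop(s), length Σ = 9.500559

segments=12 loops=1 length=9.501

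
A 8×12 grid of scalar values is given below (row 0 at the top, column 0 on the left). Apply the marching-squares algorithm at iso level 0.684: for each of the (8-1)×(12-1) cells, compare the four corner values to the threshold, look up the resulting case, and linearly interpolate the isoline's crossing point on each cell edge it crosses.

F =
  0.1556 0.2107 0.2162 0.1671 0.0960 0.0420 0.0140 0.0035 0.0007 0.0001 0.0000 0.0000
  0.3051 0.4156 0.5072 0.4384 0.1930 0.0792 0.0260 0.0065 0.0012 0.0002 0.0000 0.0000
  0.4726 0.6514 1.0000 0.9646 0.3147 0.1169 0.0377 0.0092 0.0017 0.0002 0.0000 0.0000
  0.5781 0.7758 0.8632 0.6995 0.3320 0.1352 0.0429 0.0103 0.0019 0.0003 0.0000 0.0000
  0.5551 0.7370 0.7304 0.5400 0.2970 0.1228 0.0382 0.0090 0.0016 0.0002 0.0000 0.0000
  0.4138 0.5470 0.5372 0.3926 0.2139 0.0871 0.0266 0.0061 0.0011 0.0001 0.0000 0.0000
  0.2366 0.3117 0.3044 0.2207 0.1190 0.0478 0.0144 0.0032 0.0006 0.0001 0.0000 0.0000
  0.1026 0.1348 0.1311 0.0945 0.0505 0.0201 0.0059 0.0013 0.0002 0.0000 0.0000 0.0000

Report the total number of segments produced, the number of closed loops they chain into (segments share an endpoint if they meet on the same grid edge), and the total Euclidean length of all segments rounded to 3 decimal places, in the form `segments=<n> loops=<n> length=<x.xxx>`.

cell (1,1): code 0100 → (1.359,2.000)–(2.000,1.094)
cell (1,2): code 1100 → (1.467,3.000)–(1.359,2.000)
cell (1,3): code 1000 → (2.000,3.432)–(1.467,3.000)
cell (2,0): code 0100 → (2.262,1.000)–(3.000,0.536)
cell (2,1): code 1110 → (2.000,1.094)–(2.262,1.000)
cell (2,3): code 1001 → (3.000,3.042)–(2.000,3.432)
cell (3,0): code 0110 → (3.000,0.536)–(4.000,0.709)
cell (3,2): code 1011 → (4.000,2.244)–(3.097,3.000)
cell (3,3): code 0001 → (3.097,3.000)–(3.000,3.042)
cell (4,0): code 0010 → (4.000,0.709)–(4.279,1.000)
cell (4,1): code 0011 → (4.279,1.000)–(4.240,2.000)
cell (4,2): code 0001 → (4.240,2.000)–(4.000,2.244)
total: 12 segments, chained into 1 closed loop(s), length Σ = 9.070435

segments=12 loops=1 length=9.070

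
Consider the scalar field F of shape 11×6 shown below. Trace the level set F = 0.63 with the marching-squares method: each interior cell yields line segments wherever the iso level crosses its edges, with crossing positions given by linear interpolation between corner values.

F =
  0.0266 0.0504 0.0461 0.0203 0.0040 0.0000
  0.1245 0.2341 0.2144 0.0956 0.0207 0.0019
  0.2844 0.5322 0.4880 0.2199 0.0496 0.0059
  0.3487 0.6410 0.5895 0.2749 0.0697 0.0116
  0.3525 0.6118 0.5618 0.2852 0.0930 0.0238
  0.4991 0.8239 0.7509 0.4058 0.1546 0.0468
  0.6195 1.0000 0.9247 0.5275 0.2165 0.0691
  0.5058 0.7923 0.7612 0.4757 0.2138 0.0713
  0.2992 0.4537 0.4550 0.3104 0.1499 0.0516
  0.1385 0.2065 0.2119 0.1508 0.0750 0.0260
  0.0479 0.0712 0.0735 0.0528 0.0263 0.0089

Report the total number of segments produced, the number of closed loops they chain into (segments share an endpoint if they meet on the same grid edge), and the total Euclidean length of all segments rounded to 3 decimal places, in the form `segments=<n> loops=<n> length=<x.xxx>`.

cell (2,0): code 0100 → (2.899,1.000)–(3.000,0.962)
cell (2,1): code 1000 → (3.000,1.214)–(2.899,1.000)
cell (3,0): code 0010 → (3.000,0.962)–(3.377,1.000)
cell (3,1): code 0001 → (3.377,1.000)–(3.000,1.214)
cell (4,0): code 0100 → (4.086,1.000)–(5.000,0.403)
cell (4,1): code 1100 → (4.361,2.000)–(4.086,1.000)
cell (4,2): code 1000 → (5.000,2.350)–(4.361,2.000)
cell (5,0): code 0110 → (5.000,0.403)–(6.000,0.028)
cell (5,2): code 1001 → (6.000,2.742)–(5.000,2.350)
cell (6,0): code 0110 → (6.000,0.028)–(7.000,0.434)
cell (6,2): code 1001 → (7.000,2.460)–(6.000,2.742)
cell (7,0): code 0010 → (7.000,0.434)–(7.479,1.000)
cell (7,1): code 0011 → (7.479,1.000)–(7.428,2.000)
cell (7,2): code 0001 → (7.428,2.000)–(7.000,2.460)
total: 14 segments, chained into 2 closed loop(s), length Σ = 10.645919

segments=14 loops=2 length=10.646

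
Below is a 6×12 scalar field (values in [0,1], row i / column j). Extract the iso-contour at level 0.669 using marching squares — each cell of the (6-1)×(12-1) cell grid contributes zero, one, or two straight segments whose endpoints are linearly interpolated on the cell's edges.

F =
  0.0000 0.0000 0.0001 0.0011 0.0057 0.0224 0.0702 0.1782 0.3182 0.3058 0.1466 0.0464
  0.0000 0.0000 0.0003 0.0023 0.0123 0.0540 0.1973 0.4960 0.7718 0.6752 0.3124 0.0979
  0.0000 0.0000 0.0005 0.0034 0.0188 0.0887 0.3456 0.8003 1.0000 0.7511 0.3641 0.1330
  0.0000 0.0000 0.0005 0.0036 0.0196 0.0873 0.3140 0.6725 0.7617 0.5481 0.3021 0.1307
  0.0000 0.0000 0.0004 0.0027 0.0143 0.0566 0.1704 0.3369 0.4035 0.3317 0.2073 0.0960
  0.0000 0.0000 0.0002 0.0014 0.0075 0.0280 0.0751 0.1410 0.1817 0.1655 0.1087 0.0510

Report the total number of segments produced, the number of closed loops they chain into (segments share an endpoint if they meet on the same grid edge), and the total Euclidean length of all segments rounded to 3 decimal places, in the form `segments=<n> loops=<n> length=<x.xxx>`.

cell (0,7): code 0100 → (0.773,8.000)–(1.000,7.627)
cell (0,8): code 1100 → (0.983,9.000)–(0.773,8.000)
cell (0,9): code 1000 → (1.000,9.017)–(0.983,9.000)
cell (1,6): code 0100 → (1.569,7.000)–(2.000,6.711)
cell (1,7): code 1110 → (1.000,7.627)–(1.569,7.000)
cell (1,9): code 1001 → (2.000,9.212)–(1.000,9.017)
cell (2,6): code 0110 → (2.000,6.711)–(3.000,6.990)
cell (2,8): code 1011 → (3.000,8.434)–(2.404,9.000)
cell (2,9): code 0001 → (2.404,9.000)–(2.000,9.212)
cell (3,6): code 0010 → (3.000,6.990)–(3.010,7.000)
cell (3,7): code 0011 → (3.010,7.000)–(3.259,8.000)
cell (3,8): code 0001 → (3.259,8.000)–(3.000,8.434)
total: 12 segments, chained into 1 closed loop(s), length Σ = 7.733035

segments=12 loops=1 length=7.733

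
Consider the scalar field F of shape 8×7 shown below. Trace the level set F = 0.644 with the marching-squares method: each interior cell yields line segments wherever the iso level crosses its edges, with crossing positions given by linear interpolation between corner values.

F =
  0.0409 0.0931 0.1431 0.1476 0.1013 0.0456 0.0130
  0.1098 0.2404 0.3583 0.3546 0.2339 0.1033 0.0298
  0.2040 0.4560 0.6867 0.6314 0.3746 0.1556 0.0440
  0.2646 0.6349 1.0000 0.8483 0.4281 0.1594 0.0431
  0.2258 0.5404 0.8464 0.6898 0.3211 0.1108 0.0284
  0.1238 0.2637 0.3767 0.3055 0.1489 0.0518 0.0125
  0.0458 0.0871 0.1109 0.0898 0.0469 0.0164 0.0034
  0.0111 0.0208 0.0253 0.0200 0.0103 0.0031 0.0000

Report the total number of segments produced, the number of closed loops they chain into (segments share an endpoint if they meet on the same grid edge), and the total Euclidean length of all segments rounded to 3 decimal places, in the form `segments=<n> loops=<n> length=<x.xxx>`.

cell (1,1): code 0100 → (1.870,2.000)–(2.000,1.815)
cell (1,2): code 1000 → (2.000,2.772)–(1.870,2.000)
cell (2,1): code 0110 → (2.000,1.815)–(3.000,1.025)
cell (2,2): code 1101 → (2.058,3.000)–(2.000,2.772)
cell (2,3): code 1000 → (3.000,3.486)–(2.058,3.000)
cell (3,1): code 0110 → (3.000,1.025)–(4.000,1.339)
cell (3,3): code 1001 → (4.000,3.124)–(3.000,3.486)
cell (4,1): code 0010 → (4.000,1.339)–(4.431,2.000)
cell (4,2): code 0011 → (4.431,2.000)–(4.119,3.000)
cell (4,3): code 0001 → (4.119,3.000)–(4.000,3.124)
total: 10 segments, chained into 1 closed loop(s), length Σ = 7.699297

segments=10 loops=1 length=7.699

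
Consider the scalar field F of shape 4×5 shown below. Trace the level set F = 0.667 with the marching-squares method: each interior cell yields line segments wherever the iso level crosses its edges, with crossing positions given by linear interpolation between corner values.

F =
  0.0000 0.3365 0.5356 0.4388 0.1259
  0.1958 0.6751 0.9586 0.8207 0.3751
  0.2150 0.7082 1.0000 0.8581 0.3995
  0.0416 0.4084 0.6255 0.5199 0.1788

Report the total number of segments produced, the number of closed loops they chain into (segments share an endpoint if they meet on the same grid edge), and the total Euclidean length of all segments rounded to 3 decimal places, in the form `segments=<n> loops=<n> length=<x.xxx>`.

segments=10 loops=1 length=7.971

cell (0,0): code 0100 → (0.976,1.000)–(1.000,0.983)
cell (0,1): code 1100 → (0.311,2.000)–(0.976,1.000)
cell (0,2): code 1100 → (0.598,3.000)–(0.311,2.000)
cell (0,3): code 1000 → (1.000,3.345)–(0.598,3.000)
cell (1,0): code 0110 → (1.000,0.983)–(2.000,0.916)
cell (1,3): code 1001 → (2.000,3.417)–(1.000,3.345)
cell (2,0): code 0010 → (2.000,0.916)–(2.137,1.000)
cell (2,1): code 0011 → (2.137,1.000)–(2.889,2.000)
cell (2,2): code 0011 → (2.889,2.000)–(2.565,3.000)
cell (2,3): code 0001 → (2.565,3.000)–(2.000,3.417)
total: 10 segments, chained into 1 closed loop(s), length Σ = 7.970824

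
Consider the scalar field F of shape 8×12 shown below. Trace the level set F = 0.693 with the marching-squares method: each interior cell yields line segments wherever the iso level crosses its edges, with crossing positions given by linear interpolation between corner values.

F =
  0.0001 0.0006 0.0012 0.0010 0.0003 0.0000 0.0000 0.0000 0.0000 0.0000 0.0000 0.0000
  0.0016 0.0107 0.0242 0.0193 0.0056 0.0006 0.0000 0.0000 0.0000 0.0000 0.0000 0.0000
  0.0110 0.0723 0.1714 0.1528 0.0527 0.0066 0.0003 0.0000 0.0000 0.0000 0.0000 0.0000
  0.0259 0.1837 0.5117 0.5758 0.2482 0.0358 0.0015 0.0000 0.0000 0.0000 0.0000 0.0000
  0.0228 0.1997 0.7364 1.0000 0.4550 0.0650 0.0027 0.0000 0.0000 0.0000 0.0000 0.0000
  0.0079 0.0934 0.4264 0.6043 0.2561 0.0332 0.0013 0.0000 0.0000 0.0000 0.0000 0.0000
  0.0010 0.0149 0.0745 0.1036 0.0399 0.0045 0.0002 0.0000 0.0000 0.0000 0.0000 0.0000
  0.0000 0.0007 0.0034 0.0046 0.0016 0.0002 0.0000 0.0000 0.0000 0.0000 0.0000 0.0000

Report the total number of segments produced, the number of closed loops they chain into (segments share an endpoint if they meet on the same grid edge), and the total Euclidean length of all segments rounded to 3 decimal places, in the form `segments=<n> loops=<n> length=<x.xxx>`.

cell (3,1): code 0100 → (3.807,2.000)–(4.000,1.919)
cell (3,2): code 1100 → (3.276,3.000)–(3.807,2.000)
cell (3,3): code 1000 → (4.000,3.563)–(3.276,3.000)
cell (4,1): code 0010 → (4.000,1.919)–(4.140,2.000)
cell (4,2): code 0011 → (4.140,2.000)–(4.776,3.000)
cell (4,3): code 0001 → (4.776,3.000)–(4.000,3.563)
total: 6 segments, chained into 1 closed loop(s), length Σ = 4.564000

segments=6 loops=1 length=4.564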